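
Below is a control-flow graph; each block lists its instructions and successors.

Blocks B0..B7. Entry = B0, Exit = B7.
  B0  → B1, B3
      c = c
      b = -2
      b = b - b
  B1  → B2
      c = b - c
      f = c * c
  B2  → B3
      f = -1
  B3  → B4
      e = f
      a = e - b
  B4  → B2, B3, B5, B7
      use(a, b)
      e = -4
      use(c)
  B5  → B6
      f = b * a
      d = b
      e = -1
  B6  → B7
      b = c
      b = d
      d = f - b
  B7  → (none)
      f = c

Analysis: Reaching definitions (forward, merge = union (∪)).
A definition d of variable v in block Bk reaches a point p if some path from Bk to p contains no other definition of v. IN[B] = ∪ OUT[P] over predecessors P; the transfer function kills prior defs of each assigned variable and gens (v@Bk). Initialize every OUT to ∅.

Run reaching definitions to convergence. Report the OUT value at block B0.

Per-block solution:
  B0:   IN={}   OUT={b@B0, c@B0}
  B1:   IN={b@B0, c@B0}   OUT={b@B0, c@B1, f@B1}
  B2:   IN={a@B3, b@B0, c@B0, c@B1, e@B4, f@B1, f@B2}   OUT={a@B3, b@B0, c@B0, c@B1, e@B4, f@B2}
  B3:   IN={a@B3, b@B0, c@B0, c@B1, e@B4, f@B2}   OUT={a@B3, b@B0, c@B0, c@B1, e@B3, f@B2}
  B4:   IN={a@B3, b@B0, c@B0, c@B1, e@B3, f@B2}   OUT={a@B3, b@B0, c@B0, c@B1, e@B4, f@B2}
  B5:   IN={a@B3, b@B0, c@B0, c@B1, e@B4, f@B2}   OUT={a@B3, b@B0, c@B0, c@B1, d@B5, e@B5, f@B5}
  B6:   IN={a@B3, b@B0, c@B0, c@B1, d@B5, e@B5, f@B5}   OUT={a@B3, b@B6, c@B0, c@B1, d@B6, e@B5, f@B5}
  B7:   IN={a@B3, b@B0, b@B6, c@B0, c@B1, d@B6, e@B4, e@B5, f@B2, f@B5}   OUT={a@B3, b@B0, b@B6, c@B0, c@B1, d@B6, e@B4, e@B5, f@B7}

B0 is the boundary node: IN[B0] = {}
Applying B0's transfer function to that IN value gives OUT[B0] (row B0 above).

Answer: {b@B0, c@B0}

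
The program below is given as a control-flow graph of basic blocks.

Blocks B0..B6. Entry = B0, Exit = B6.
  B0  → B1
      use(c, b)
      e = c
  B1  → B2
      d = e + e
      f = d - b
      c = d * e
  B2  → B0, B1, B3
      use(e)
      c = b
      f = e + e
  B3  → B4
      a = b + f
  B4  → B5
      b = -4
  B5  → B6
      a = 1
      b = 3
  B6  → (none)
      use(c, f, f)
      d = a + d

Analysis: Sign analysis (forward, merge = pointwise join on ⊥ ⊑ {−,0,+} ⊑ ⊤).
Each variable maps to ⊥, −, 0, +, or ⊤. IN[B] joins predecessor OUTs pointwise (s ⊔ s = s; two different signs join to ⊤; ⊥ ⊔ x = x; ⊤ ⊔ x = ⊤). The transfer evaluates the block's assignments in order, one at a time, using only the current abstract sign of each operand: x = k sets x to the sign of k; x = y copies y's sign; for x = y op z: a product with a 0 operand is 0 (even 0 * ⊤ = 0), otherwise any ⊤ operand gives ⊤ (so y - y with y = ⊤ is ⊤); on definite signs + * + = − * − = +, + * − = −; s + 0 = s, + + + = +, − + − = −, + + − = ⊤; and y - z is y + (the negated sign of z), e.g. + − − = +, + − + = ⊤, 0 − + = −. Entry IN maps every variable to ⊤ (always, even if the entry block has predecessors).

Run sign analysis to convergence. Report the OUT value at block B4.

Answer: {a: ⊤, b: -, c: ⊤, d: ⊤, e: ⊤, f: ⊤}

Derivation:
Per-block solution:
  B0:  IN=(all ⊤)  OUT=(all ⊤)
  B1:  IN=(all ⊤)  OUT=(all ⊤)
  B2:  IN=(all ⊤)  OUT=(all ⊤)
  B3:  IN=(all ⊤)  OUT=(all ⊤)
  B4:  IN=(all ⊤)  OUT={b:-; rest ⊤}
  B5:  IN={b:-; rest ⊤}  OUT={a:+, b:+; rest ⊤}
  B6:  IN={a:+, b:+; rest ⊤}  OUT={a:+, b:+; rest ⊤}

Merge at B4: IN[B4] = OUT[B3] = {a: ⊤, b: ⊤, c: ⊤, d: ⊤, e: ⊤, f: ⊤}
Applying B4's transfer function to that IN value gives OUT[B4] (row B4 above).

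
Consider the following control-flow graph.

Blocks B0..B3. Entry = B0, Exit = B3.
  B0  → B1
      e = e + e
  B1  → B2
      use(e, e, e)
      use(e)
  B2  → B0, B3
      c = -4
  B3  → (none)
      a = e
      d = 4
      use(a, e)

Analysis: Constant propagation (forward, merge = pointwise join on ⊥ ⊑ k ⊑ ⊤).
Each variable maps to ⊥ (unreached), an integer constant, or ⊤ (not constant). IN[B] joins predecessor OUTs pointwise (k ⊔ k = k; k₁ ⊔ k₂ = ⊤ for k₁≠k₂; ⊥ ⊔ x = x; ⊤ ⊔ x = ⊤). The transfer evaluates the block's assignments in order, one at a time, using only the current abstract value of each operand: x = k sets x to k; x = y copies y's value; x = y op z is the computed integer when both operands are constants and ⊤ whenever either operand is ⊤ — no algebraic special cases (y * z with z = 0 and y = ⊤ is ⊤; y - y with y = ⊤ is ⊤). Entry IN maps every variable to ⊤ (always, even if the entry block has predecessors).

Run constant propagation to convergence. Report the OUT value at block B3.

Converged values:
  B0:  IN=(all ⊤)  OUT=(all ⊤)
  B1:  IN=(all ⊤)  OUT=(all ⊤)
  B2:  IN=(all ⊤)  OUT={c:-4; rest ⊤}
  B3:  IN={c:-4; rest ⊤}  OUT={c:-4, d:4; rest ⊤}

Merge at B3: IN[B3] = OUT[B2] = {a: ⊤, b: ⊤, c: -4, d: ⊤, e: ⊤, f: ⊤}
Applying B3's transfer function to that IN value gives OUT[B3] (row B3 above).

Answer: {a: ⊤, b: ⊤, c: -4, d: 4, e: ⊤, f: ⊤}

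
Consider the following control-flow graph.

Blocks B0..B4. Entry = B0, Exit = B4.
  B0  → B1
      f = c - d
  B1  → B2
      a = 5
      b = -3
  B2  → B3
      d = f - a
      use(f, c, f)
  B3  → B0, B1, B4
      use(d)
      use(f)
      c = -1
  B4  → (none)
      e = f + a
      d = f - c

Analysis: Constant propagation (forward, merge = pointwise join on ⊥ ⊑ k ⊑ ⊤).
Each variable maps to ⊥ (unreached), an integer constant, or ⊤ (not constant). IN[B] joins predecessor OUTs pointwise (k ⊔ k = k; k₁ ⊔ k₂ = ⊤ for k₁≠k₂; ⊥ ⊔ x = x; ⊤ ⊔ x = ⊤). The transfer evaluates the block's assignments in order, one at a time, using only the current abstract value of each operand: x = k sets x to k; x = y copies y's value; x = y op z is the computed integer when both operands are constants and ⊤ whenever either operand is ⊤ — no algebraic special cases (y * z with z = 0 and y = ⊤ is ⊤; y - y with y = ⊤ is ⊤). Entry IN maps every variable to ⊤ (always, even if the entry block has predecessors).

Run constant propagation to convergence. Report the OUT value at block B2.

Converged values:
  B0:   IN=(all ⊤)   OUT=(all ⊤)
  B1:   IN=(all ⊤)   OUT={a:5, b:-3; rest ⊤}
  B2:   IN={a:5, b:-3; rest ⊤}   OUT={a:5, b:-3; rest ⊤}
  B3:   IN={a:5, b:-3; rest ⊤}   OUT={a:5, b:-3, c:-1; rest ⊤}
  B4:   IN={a:5, b:-3, c:-1; rest ⊤}   OUT={a:5, b:-3, c:-1; rest ⊤}

Merge at B2: IN[B2] = OUT[B1] = {a: 5, b: -3, c: ⊤, d: ⊤, e: ⊤, f: ⊤}
Applying B2's transfer function to that IN value gives OUT[B2] (row B2 above).

Answer: {a: 5, b: -3, c: ⊤, d: ⊤, e: ⊤, f: ⊤}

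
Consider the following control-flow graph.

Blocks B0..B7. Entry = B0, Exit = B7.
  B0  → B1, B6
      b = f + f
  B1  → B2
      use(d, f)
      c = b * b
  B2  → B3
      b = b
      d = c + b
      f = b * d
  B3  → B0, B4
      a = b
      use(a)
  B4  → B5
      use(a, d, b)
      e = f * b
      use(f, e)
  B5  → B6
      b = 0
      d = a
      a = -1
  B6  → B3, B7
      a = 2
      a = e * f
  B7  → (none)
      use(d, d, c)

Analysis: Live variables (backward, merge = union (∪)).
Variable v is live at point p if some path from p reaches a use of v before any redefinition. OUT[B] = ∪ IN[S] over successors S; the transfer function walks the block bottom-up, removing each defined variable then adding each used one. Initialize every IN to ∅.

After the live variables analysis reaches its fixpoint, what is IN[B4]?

Fixpoint table:
  B0:   IN={c, d, e, f}   OUT={b, c, d, e, f}
  B1:   IN={b, d, e, f}   OUT={b, c, e}
  B2:   IN={b, c, e}   OUT={b, c, d, e, f}
  B3:   IN={b, c, d, e, f}   OUT={a, b, c, d, e, f}
  B4:   IN={a, b, c, d, f}   OUT={a, c, e, f}
  B5:   IN={a, c, e, f}   OUT={b, c, d, e, f}
  B6:   IN={b, c, d, e, f}   OUT={b, c, d, e, f}
  B7:   IN={c, d}   OUT={}

Merge at B4: OUT[B4] = IN[B5] = {a, c, e, f}
Applying B4's transfer function to that OUT value gives IN[B4] (row B4 above).

Answer: {a, b, c, d, f}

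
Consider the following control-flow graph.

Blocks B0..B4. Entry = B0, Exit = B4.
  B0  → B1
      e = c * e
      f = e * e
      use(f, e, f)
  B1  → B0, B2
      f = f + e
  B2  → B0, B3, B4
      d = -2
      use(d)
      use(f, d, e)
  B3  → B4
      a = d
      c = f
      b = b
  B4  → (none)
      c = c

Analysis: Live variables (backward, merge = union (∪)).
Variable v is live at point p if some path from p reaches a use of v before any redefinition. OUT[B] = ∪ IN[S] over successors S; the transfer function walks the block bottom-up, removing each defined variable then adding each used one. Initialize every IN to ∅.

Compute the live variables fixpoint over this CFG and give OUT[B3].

Converged values:
  B0: | IN={b, c, e} | OUT={b, c, e, f}
  B1: | IN={b, c, e, f} | OUT={b, c, e, f}
  B2: | IN={b, c, e, f} | OUT={b, c, d, e, f}
  B3: | IN={b, d, f} | OUT={c}
  B4: | IN={c} | OUT={}

Merge at B3: OUT[B3] = IN[B4] = {c}

Answer: {c}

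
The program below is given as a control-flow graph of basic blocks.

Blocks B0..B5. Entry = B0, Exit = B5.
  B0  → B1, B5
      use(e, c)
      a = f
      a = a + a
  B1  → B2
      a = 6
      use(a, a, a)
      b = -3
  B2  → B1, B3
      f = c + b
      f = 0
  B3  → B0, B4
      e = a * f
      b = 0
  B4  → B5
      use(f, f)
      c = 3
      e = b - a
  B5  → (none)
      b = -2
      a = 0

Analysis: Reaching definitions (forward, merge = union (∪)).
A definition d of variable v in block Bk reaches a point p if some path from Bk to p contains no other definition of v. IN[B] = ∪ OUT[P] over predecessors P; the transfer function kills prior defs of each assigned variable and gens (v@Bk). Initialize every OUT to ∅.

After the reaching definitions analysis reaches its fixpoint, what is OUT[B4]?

Per-block solution:
  B0:  IN={a@B1, b@B3, e@B3, f@B2}  OUT={a@B0, b@B3, e@B3, f@B2}
  B1:  IN={a@B0, a@B1, b@B1, b@B3, e@B3, f@B2}  OUT={a@B1, b@B1, e@B3, f@B2}
  B2:  IN={a@B1, b@B1, e@B3, f@B2}  OUT={a@B1, b@B1, e@B3, f@B2}
  B3:  IN={a@B1, b@B1, e@B3, f@B2}  OUT={a@B1, b@B3, e@B3, f@B2}
  B4:  IN={a@B1, b@B3, e@B3, f@B2}  OUT={a@B1, b@B3, c@B4, e@B4, f@B2}
  B5:  IN={a@B0, a@B1, b@B3, c@B4, e@B3, e@B4, f@B2}  OUT={a@B5, b@B5, c@B4, e@B3, e@B4, f@B2}

Merge at B4: IN[B4] = OUT[B3] = {a@B1, b@B3, e@B3, f@B2}
Applying B4's transfer function to that IN value gives OUT[B4] (row B4 above).

Answer: {a@B1, b@B3, c@B4, e@B4, f@B2}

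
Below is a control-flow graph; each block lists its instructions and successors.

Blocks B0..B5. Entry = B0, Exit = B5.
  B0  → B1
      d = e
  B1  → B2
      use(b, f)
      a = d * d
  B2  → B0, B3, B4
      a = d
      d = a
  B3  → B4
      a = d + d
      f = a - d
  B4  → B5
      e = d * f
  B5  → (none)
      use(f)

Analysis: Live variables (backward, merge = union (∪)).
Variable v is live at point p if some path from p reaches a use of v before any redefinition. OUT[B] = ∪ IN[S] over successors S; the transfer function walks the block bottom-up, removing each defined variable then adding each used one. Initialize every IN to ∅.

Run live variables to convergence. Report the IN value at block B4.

Per-block solution:
  B0: | IN={b, e, f} | OUT={b, d, e, f}
  B1: | IN={b, d, e, f} | OUT={b, d, e, f}
  B2: | IN={b, d, e, f} | OUT={b, d, e, f}
  B3: | IN={d} | OUT={d, f}
  B4: | IN={d, f} | OUT={f}
  B5: | IN={f} | OUT={}

Merge at B4: OUT[B4] = IN[B5] = {f}
Applying B4's transfer function to that OUT value gives IN[B4] (row B4 above).

Answer: {d, f}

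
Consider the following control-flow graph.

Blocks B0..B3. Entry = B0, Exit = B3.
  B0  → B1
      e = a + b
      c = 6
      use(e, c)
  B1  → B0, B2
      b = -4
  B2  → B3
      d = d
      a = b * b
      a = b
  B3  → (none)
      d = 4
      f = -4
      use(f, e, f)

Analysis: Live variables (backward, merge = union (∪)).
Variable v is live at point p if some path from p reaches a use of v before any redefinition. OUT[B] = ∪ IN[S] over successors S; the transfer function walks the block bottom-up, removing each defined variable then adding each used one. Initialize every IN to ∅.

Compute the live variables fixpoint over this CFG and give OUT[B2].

Fixpoint table:
  B0:   IN={a, b, d}   OUT={a, d, e}
  B1:   IN={a, d, e}   OUT={a, b, d, e}
  B2:   IN={b, d, e}   OUT={e}
  B3:   IN={e}   OUT={}

Merge at B2: OUT[B2] = IN[B3] = {e}

Answer: {e}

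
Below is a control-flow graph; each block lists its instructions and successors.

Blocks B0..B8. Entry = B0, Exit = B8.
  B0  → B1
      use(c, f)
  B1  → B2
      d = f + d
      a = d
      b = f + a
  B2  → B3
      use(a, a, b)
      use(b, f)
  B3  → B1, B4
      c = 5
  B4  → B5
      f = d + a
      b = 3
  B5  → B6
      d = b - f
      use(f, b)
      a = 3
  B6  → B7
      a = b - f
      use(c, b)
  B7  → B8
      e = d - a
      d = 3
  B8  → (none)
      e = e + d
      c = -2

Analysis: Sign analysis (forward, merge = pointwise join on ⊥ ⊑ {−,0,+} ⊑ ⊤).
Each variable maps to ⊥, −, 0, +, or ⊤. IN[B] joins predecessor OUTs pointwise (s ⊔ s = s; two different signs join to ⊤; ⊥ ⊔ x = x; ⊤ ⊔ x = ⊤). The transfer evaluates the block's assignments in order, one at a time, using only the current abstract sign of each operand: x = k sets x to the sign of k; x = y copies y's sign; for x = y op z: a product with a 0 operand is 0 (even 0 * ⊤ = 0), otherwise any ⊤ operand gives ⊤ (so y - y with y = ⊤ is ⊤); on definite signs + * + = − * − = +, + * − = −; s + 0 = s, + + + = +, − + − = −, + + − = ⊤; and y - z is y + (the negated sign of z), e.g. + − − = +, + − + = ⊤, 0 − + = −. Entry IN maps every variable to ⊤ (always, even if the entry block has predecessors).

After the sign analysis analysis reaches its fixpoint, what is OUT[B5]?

Per-block solution:
  B0:  IN=(all ⊤)  OUT=(all ⊤)
  B1:  IN=(all ⊤)  OUT=(all ⊤)
  B2:  IN=(all ⊤)  OUT=(all ⊤)
  B3:  IN=(all ⊤)  OUT={c:+; rest ⊤}
  B4:  IN={c:+; rest ⊤}  OUT={b:+, c:+; rest ⊤}
  B5:  IN={b:+, c:+; rest ⊤}  OUT={a:+, b:+, c:+; rest ⊤}
  B6:  IN={a:+, b:+, c:+; rest ⊤}  OUT={b:+, c:+; rest ⊤}
  B7:  IN={b:+, c:+; rest ⊤}  OUT={b:+, c:+, d:+; rest ⊤}
  B8:  IN={b:+, c:+, d:+; rest ⊤}  OUT={b:+, c:-, d:+; rest ⊤}

Merge at B5: IN[B5] = OUT[B4] = {a: ⊤, b: +, c: +, d: ⊤, e: ⊤, f: ⊤}
Applying B5's transfer function to that IN value gives OUT[B5] (row B5 above).

Answer: {a: +, b: +, c: +, d: ⊤, e: ⊤, f: ⊤}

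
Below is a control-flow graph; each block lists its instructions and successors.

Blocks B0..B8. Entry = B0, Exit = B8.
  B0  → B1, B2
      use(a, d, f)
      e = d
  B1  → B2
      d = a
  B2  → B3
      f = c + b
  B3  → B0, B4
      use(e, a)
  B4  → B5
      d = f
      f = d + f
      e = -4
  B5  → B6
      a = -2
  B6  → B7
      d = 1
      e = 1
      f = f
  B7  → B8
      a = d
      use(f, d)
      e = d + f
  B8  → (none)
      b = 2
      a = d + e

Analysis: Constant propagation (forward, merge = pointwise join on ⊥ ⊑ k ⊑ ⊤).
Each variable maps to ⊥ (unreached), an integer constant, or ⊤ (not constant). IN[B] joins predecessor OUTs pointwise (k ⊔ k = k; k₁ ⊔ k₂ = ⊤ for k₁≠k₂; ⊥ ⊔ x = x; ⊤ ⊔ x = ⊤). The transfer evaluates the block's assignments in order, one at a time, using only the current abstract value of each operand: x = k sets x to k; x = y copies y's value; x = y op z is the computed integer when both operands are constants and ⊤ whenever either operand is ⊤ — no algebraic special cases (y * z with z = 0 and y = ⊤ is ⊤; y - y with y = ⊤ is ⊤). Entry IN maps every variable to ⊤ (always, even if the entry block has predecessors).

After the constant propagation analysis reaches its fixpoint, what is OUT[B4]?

Answer: {a: ⊤, b: ⊤, c: ⊤, d: ⊤, e: -4, f: ⊤}

Working:
Converged values:
  B0:  IN=(all ⊤)  OUT=(all ⊤)
  B1:  IN=(all ⊤)  OUT=(all ⊤)
  B2:  IN=(all ⊤)  OUT=(all ⊤)
  B3:  IN=(all ⊤)  OUT=(all ⊤)
  B4:  IN=(all ⊤)  OUT={e:-4; rest ⊤}
  B5:  IN={e:-4; rest ⊤}  OUT={a:-2, e:-4; rest ⊤}
  B6:  IN={a:-2, e:-4; rest ⊤}  OUT={a:-2, d:1, e:1; rest ⊤}
  B7:  IN={a:-2, d:1, e:1; rest ⊤}  OUT={a:1, d:1; rest ⊤}
  B8:  IN={a:1, d:1; rest ⊤}  OUT={b:2, d:1; rest ⊤}

Merge at B4: IN[B4] = OUT[B3] = {a: ⊤, b: ⊤, c: ⊤, d: ⊤, e: ⊤, f: ⊤}
Applying B4's transfer function to that IN value gives OUT[B4] (row B4 above).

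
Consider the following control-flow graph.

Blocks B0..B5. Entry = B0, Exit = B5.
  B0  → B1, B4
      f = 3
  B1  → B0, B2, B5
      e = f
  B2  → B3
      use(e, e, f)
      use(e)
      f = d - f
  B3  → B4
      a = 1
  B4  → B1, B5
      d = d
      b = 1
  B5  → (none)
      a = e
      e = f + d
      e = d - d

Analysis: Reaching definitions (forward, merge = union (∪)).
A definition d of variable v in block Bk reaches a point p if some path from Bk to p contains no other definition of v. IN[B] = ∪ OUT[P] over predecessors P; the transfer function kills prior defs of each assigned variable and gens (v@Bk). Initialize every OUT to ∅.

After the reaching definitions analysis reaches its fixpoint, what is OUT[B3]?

Converged values:
  B0:   IN={a@B3, b@B4, d@B4, e@B1, f@B0, f@B2}   OUT={a@B3, b@B4, d@B4, e@B1, f@B0}
  B1:   IN={a@B3, b@B4, d@B4, e@B1, f@B0, f@B2}   OUT={a@B3, b@B4, d@B4, e@B1, f@B0, f@B2}
  B2:   IN={a@B3, b@B4, d@B4, e@B1, f@B0, f@B2}   OUT={a@B3, b@B4, d@B4, e@B1, f@B2}
  B3:   IN={a@B3, b@B4, d@B4, e@B1, f@B2}   OUT={a@B3, b@B4, d@B4, e@B1, f@B2}
  B4:   IN={a@B3, b@B4, d@B4, e@B1, f@B0, f@B2}   OUT={a@B3, b@B4, d@B4, e@B1, f@B0, f@B2}
  B5:   IN={a@B3, b@B4, d@B4, e@B1, f@B0, f@B2}   OUT={a@B5, b@B4, d@B4, e@B5, f@B0, f@B2}

Merge at B3: IN[B3] = OUT[B2] = {a@B3, b@B4, d@B4, e@B1, f@B2}
Applying B3's transfer function to that IN value gives OUT[B3] (row B3 above).

Answer: {a@B3, b@B4, d@B4, e@B1, f@B2}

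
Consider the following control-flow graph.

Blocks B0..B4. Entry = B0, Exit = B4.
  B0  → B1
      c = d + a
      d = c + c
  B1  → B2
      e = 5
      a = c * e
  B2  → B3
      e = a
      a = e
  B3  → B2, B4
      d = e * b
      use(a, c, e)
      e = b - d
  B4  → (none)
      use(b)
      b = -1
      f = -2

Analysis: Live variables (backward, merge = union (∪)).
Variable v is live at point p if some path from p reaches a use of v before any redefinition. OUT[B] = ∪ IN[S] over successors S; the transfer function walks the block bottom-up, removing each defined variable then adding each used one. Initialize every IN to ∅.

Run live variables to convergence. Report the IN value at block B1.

Converged values:
  B0:   IN={a, b, d}   OUT={b, c}
  B1:   IN={b, c}   OUT={a, b, c}
  B2:   IN={a, b, c}   OUT={a, b, c, e}
  B3:   IN={a, b, c, e}   OUT={a, b, c}
  B4:   IN={b}   OUT={}

Merge at B1: OUT[B1] = IN[B2] = {a, b, c}
Applying B1's transfer function to that OUT value gives IN[B1] (row B1 above).

Answer: {b, c}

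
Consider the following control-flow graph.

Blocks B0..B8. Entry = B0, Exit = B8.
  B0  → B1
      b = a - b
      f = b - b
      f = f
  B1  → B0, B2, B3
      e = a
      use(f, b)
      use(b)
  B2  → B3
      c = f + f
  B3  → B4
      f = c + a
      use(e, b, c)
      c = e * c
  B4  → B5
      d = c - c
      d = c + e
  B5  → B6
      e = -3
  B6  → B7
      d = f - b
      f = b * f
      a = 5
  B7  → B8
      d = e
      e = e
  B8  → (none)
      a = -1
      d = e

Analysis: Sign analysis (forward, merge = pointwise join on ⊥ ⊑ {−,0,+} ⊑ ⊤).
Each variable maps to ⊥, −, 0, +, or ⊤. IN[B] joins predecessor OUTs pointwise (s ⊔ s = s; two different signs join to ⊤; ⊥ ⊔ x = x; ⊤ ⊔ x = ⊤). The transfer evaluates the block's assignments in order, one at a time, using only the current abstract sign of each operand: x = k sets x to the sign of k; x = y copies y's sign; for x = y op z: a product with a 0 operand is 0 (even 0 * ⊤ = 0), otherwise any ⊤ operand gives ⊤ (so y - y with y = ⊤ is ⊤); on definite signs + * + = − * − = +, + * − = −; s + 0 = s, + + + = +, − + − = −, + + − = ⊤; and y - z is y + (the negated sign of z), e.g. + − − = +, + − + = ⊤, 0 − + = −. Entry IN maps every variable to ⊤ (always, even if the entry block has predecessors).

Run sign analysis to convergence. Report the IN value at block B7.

Per-block solution:
  B0:   IN=(all ⊤)   OUT=(all ⊤)
  B1:   IN=(all ⊤)   OUT=(all ⊤)
  B2:   IN=(all ⊤)   OUT=(all ⊤)
  B3:   IN=(all ⊤)   OUT=(all ⊤)
  B4:   IN=(all ⊤)   OUT=(all ⊤)
  B5:   IN=(all ⊤)   OUT={e:-; rest ⊤}
  B6:   IN={e:-; rest ⊤}   OUT={a:+, e:-; rest ⊤}
  B7:   IN={a:+, e:-; rest ⊤}   OUT={a:+, d:-, e:-; rest ⊤}
  B8:   IN={a:+, d:-, e:-; rest ⊤}   OUT={a:-, d:-, e:-; rest ⊤}

Merge at B7: IN[B7] = OUT[B6] = {a: +, b: ⊤, c: ⊤, d: ⊤, e: -, f: ⊤}

Answer: {a: +, b: ⊤, c: ⊤, d: ⊤, e: -, f: ⊤}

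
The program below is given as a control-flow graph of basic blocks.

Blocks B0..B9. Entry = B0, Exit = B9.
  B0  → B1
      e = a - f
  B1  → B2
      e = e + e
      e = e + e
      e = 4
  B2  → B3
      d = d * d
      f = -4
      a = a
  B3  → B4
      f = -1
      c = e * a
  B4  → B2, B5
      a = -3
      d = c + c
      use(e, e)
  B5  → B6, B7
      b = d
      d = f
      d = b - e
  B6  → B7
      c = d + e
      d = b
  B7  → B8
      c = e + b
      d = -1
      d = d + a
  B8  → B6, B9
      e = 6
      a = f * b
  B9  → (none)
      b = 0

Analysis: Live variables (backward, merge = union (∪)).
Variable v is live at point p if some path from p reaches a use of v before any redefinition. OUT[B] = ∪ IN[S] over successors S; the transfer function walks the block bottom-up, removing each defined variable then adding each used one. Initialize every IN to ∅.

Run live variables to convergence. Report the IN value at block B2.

Fixpoint table:
  B0:  IN={a, d, f}  OUT={a, d, e}
  B1:  IN={a, d, e}  OUT={a, d, e}
  B2:  IN={a, d, e}  OUT={a, e}
  B3:  IN={a, e}  OUT={c, e, f}
  B4:  IN={c, e, f}  OUT={a, d, e, f}
  B5:  IN={a, d, e, f}  OUT={a, b, d, e, f}
  B6:  IN={a, b, d, e, f}  OUT={a, b, e, f}
  B7:  IN={a, b, e, f}  OUT={b, d, f}
  B8:  IN={b, d, f}  OUT={a, b, d, e, f}
  B9:  IN={}  OUT={}

Merge at B2: OUT[B2] = IN[B3] = {a, e}
Applying B2's transfer function to that OUT value gives IN[B2] (row B2 above).

Answer: {a, d, e}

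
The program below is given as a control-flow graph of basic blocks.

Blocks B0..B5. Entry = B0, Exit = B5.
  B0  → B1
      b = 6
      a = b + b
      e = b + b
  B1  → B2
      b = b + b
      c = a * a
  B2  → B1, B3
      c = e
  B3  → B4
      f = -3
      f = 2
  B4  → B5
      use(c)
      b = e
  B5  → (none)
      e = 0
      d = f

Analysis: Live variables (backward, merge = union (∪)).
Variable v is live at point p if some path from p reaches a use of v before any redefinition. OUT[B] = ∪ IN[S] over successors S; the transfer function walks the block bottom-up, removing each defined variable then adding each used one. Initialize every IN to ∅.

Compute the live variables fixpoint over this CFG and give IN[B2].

Answer: {a, b, e}

Working:
Fixpoint table:
  B0: | IN={} | OUT={a, b, e}
  B1: | IN={a, b, e} | OUT={a, b, e}
  B2: | IN={a, b, e} | OUT={a, b, c, e}
  B3: | IN={c, e} | OUT={c, e, f}
  B4: | IN={c, e, f} | OUT={f}
  B5: | IN={f} | OUT={}

Merge at B2: OUT[B2] = IN[B1] ⊔ IN[B3] = {a, b, c, e}
Applying B2's transfer function to that OUT value gives IN[B2] (row B2 above).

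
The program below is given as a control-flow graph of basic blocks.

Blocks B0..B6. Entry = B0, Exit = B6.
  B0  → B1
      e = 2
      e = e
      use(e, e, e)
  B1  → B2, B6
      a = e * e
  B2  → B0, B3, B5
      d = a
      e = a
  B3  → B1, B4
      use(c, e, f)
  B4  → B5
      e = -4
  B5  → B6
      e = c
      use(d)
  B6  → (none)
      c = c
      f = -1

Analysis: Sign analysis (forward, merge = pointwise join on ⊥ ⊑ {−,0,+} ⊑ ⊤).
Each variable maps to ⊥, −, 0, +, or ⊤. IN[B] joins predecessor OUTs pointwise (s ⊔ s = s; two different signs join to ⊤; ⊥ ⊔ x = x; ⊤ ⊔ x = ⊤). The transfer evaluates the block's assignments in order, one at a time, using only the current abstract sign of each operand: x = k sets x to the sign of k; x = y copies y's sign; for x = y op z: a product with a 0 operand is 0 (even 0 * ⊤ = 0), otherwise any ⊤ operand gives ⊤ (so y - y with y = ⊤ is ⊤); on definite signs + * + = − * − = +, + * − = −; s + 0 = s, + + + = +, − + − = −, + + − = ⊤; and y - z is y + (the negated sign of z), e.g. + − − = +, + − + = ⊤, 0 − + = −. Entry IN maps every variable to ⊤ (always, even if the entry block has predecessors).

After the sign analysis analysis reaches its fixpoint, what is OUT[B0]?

Per-block solution:
  B0:   IN=(all ⊤)   OUT={e:+; rest ⊤}
  B1:   IN={e:+; rest ⊤}   OUT={a:+, e:+; rest ⊤}
  B2:   IN={a:+, e:+; rest ⊤}   OUT={a:+, d:+, e:+; rest ⊤}
  B3:   IN={a:+, d:+, e:+; rest ⊤}   OUT={a:+, d:+, e:+; rest ⊤}
  B4:   IN={a:+, d:+, e:+; rest ⊤}   OUT={a:+, d:+, e:-; rest ⊤}
  B5:   IN={a:+, d:+; rest ⊤}   OUT={a:+, d:+; rest ⊤}
  B6:   IN={a:+; rest ⊤}   OUT={a:+, f:-; rest ⊤}

Merge at B0 (entry node, so the boundary value (all ⊤) is joined with the incoming edge(s)): IN[B0] = (all ⊤) ⊔ OUT[B2] = {a: ⊤, b: ⊤, c: ⊤, d: ⊤, e: ⊤, f: ⊤}
Applying B0's transfer function to that IN value gives OUT[B0] (row B0 above).

Answer: {a: ⊤, b: ⊤, c: ⊤, d: ⊤, e: +, f: ⊤}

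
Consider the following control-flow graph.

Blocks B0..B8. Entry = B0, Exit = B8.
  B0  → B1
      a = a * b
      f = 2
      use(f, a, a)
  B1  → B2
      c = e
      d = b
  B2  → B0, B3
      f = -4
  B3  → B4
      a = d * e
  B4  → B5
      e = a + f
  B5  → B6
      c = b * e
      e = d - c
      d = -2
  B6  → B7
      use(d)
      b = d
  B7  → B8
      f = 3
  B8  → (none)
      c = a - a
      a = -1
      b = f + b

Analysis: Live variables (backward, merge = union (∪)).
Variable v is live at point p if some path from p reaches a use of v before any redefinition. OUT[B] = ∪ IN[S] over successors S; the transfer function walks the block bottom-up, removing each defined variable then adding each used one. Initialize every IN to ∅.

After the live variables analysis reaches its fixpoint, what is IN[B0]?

Fixpoint table:
  B0: | IN={a, b, e} | OUT={a, b, e}
  B1: | IN={a, b, e} | OUT={a, b, d, e}
  B2: | IN={a, b, d, e} | OUT={a, b, d, e, f}
  B3: | IN={b, d, e, f} | OUT={a, b, d, f}
  B4: | IN={a, b, d, f} | OUT={a, b, d, e}
  B5: | IN={a, b, d, e} | OUT={a, d}
  B6: | IN={a, d} | OUT={a, b}
  B7: | IN={a, b} | OUT={a, b, f}
  B8: | IN={a, b, f} | OUT={}

Merge at B0: OUT[B0] = IN[B1] = {a, b, e}
Applying B0's transfer function to that OUT value gives IN[B0] (row B0 above).

Answer: {a, b, e}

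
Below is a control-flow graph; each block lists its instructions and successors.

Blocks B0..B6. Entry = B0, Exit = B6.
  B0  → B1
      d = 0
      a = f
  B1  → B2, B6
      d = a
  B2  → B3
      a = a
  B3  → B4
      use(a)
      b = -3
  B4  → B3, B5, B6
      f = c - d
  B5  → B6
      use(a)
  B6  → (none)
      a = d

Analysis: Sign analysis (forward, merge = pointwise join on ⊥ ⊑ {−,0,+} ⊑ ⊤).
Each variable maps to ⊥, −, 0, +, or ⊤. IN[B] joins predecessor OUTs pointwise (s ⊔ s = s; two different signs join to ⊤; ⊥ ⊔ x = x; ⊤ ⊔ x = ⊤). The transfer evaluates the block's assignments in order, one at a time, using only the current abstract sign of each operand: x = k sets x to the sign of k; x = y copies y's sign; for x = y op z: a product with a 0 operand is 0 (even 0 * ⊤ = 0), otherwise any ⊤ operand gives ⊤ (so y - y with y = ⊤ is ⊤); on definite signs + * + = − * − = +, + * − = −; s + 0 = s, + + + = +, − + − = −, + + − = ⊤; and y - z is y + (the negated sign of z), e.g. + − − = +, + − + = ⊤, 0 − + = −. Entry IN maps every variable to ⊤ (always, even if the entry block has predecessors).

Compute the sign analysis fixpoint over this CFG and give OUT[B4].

Answer: {a: ⊤, b: -, c: ⊤, d: ⊤, e: ⊤, f: ⊤}

Derivation:
Converged values:
  B0:  IN=(all ⊤)  OUT={d:0; rest ⊤}
  B1:  IN={d:0; rest ⊤}  OUT=(all ⊤)
  B2:  IN=(all ⊤)  OUT=(all ⊤)
  B3:  IN=(all ⊤)  OUT={b:-; rest ⊤}
  B4:  IN={b:-; rest ⊤}  OUT={b:-; rest ⊤}
  B5:  IN={b:-; rest ⊤}  OUT={b:-; rest ⊤}
  B6:  IN=(all ⊤)  OUT=(all ⊤)

Merge at B4: IN[B4] = OUT[B3] = {a: ⊤, b: -, c: ⊤, d: ⊤, e: ⊤, f: ⊤}
Applying B4's transfer function to that IN value gives OUT[B4] (row B4 above).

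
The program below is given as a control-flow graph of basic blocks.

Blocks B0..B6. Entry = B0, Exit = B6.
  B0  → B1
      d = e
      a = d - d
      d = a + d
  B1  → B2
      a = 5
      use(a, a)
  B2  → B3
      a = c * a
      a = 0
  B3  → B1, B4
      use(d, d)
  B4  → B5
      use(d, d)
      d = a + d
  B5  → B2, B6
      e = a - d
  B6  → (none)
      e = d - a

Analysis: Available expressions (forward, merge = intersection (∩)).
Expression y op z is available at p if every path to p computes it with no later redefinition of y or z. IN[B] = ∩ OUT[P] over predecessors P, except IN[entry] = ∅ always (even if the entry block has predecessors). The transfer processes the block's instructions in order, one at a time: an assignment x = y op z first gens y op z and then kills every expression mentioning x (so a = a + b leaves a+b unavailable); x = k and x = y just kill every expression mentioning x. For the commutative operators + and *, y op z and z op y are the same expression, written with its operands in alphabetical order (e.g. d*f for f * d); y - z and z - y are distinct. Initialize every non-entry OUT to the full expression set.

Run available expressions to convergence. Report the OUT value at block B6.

Answer: {a-d, d-a}

Trace:
Converged values:
  B0:  IN={}  OUT={}
  B1:  IN={}  OUT={}
  B2:  IN={}  OUT={}
  B3:  IN={}  OUT={}
  B4:  IN={}  OUT={}
  B5:  IN={}  OUT={a-d}
  B6:  IN={a-d}  OUT={a-d, d-a}

Merge at B6: IN[B6] = OUT[B5] = {a-d}
Applying B6's transfer function to that IN value gives OUT[B6] (row B6 above).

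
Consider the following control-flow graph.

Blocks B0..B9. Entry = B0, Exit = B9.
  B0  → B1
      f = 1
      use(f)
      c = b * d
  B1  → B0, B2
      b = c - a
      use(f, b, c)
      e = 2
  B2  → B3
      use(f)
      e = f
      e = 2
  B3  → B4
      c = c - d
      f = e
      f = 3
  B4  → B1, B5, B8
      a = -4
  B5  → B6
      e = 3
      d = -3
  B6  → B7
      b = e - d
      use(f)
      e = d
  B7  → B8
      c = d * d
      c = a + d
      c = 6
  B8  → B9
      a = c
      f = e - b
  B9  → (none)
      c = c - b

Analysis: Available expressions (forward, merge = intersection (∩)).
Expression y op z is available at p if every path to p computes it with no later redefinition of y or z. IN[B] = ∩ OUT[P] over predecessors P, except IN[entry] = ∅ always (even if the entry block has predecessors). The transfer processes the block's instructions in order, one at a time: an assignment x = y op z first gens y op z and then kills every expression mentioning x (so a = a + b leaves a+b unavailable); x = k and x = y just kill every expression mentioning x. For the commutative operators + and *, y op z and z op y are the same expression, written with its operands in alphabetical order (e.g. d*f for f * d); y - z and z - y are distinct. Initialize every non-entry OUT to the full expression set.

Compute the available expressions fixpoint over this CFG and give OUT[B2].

Answer: {c-a}

Derivation:
Converged values:
  B0:  IN={}  OUT={b*d}
  B1:  IN={}  OUT={c-a}
  B2:  IN={c-a}  OUT={c-a}
  B3:  IN={c-a}  OUT={}
  B4:  IN={}  OUT={}
  B5:  IN={}  OUT={}
  B6:  IN={}  OUT={}
  B7:  IN={}  OUT={a+d, d*d}
  B8:  IN={}  OUT={e-b}
  B9:  IN={e-b}  OUT={e-b}

Merge at B2: IN[B2] = OUT[B1] = {c-a}
Applying B2's transfer function to that IN value gives OUT[B2] (row B2 above).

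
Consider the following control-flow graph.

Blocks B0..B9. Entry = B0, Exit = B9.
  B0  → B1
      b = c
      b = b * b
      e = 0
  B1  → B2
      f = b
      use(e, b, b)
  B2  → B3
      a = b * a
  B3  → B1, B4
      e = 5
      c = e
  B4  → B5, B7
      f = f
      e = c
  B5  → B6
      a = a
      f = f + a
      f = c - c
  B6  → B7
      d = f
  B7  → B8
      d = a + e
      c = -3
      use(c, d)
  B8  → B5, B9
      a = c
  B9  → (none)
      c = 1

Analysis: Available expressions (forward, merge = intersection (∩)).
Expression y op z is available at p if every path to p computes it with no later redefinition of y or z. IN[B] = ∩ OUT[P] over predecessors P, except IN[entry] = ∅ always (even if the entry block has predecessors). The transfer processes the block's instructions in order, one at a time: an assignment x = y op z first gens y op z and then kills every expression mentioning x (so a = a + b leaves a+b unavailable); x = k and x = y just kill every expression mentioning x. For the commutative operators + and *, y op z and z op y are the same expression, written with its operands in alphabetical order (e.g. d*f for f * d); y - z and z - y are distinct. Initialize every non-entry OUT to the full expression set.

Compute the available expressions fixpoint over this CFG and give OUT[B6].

Answer: {c-c}

Working:
Fixpoint table:
  B0:  IN={}  OUT={}
  B1:  IN={}  OUT={}
  B2:  IN={}  OUT={}
  B3:  IN={}  OUT={}
  B4:  IN={}  OUT={}
  B5:  IN={}  OUT={c-c}
  B6:  IN={c-c}  OUT={c-c}
  B7:  IN={}  OUT={a+e}
  B8:  IN={a+e}  OUT={}
  B9:  IN={}  OUT={}

Merge at B6: IN[B6] = OUT[B5] = {c-c}
Applying B6's transfer function to that IN value gives OUT[B6] (row B6 above).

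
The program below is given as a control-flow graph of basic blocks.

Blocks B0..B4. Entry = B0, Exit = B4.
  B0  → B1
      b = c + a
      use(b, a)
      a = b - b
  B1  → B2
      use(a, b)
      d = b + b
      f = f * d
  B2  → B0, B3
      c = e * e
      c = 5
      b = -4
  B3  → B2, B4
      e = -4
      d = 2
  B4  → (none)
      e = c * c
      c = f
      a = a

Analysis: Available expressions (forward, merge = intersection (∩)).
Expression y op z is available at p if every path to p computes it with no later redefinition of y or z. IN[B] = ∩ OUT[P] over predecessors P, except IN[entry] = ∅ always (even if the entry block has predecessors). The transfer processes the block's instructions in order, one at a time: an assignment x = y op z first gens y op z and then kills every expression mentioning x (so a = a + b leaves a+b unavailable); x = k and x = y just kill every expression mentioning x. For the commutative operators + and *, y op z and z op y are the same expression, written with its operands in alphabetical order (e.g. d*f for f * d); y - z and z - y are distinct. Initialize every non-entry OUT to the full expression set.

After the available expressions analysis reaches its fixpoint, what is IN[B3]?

Answer: {e*e}

Derivation:
Fixpoint table:
  B0: | IN={} | OUT={b-b}
  B1: | IN={b-b} | OUT={b+b, b-b}
  B2: | IN={} | OUT={e*e}
  B3: | IN={e*e} | OUT={}
  B4: | IN={} | OUT={}

Merge at B3: IN[B3] = OUT[B2] = {e*e}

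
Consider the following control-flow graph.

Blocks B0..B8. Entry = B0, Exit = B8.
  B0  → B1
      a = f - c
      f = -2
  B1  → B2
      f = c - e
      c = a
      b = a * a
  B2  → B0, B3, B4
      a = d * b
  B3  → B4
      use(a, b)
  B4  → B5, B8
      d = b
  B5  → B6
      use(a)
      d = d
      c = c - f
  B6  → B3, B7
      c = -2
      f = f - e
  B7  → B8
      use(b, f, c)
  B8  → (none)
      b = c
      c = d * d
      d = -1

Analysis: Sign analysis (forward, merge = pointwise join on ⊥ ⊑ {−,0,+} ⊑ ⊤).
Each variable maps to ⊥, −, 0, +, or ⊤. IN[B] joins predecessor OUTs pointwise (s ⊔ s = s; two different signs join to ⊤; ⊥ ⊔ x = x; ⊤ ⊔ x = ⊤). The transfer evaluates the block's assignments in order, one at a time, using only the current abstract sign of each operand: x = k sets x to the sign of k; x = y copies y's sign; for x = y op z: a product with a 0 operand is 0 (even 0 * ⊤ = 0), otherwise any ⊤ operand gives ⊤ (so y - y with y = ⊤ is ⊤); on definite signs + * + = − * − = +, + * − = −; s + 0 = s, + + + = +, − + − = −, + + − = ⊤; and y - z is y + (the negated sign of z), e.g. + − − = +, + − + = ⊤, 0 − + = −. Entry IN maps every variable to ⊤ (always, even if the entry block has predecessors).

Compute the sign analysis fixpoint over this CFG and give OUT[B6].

Answer: {a: ⊤, b: ⊤, c: -, d: ⊤, e: ⊤, f: ⊤}

Trace:
Converged values:
  B0:   IN=(all ⊤)   OUT={f:-; rest ⊤}
  B1:   IN={f:-; rest ⊤}   OUT=(all ⊤)
  B2:   IN=(all ⊤)   OUT=(all ⊤)
  B3:   IN=(all ⊤)   OUT=(all ⊤)
  B4:   IN=(all ⊤)   OUT=(all ⊤)
  B5:   IN=(all ⊤)   OUT=(all ⊤)
  B6:   IN=(all ⊤)   OUT={c:-; rest ⊤}
  B7:   IN={c:-; rest ⊤}   OUT={c:-; rest ⊤}
  B8:   IN=(all ⊤)   OUT={d:-; rest ⊤}

Merge at B6: IN[B6] = OUT[B5] = {a: ⊤, b: ⊤, c: ⊤, d: ⊤, e: ⊤, f: ⊤}
Applying B6's transfer function to that IN value gives OUT[B6] (row B6 above).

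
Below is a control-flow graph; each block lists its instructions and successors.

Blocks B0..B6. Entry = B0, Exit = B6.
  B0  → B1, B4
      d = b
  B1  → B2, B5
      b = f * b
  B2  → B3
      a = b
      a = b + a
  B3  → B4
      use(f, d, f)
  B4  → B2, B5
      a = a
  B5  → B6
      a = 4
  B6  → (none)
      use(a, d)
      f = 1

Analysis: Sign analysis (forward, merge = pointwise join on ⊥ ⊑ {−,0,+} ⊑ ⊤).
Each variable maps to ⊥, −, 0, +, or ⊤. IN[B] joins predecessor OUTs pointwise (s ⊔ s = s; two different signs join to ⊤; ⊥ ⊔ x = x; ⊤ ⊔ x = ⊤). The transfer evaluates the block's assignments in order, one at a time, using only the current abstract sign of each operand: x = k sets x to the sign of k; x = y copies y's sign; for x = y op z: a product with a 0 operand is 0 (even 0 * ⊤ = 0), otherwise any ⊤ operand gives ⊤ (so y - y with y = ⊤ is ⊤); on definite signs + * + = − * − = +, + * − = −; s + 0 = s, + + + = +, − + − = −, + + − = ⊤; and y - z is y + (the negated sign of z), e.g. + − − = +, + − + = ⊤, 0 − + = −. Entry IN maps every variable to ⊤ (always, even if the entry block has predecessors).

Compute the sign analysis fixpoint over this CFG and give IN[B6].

Answer: {a: +, b: ⊤, c: ⊤, d: ⊤, e: ⊤, f: ⊤}

Derivation:
Per-block solution:
  B0: | IN=(all ⊤) | OUT=(all ⊤)
  B1: | IN=(all ⊤) | OUT=(all ⊤)
  B2: | IN=(all ⊤) | OUT=(all ⊤)
  B3: | IN=(all ⊤) | OUT=(all ⊤)
  B4: | IN=(all ⊤) | OUT=(all ⊤)
  B5: | IN=(all ⊤) | OUT={a:+; rest ⊤}
  B6: | IN={a:+; rest ⊤} | OUT={a:+, f:+; rest ⊤}

Merge at B6: IN[B6] = OUT[B5] = {a: +, b: ⊤, c: ⊤, d: ⊤, e: ⊤, f: ⊤}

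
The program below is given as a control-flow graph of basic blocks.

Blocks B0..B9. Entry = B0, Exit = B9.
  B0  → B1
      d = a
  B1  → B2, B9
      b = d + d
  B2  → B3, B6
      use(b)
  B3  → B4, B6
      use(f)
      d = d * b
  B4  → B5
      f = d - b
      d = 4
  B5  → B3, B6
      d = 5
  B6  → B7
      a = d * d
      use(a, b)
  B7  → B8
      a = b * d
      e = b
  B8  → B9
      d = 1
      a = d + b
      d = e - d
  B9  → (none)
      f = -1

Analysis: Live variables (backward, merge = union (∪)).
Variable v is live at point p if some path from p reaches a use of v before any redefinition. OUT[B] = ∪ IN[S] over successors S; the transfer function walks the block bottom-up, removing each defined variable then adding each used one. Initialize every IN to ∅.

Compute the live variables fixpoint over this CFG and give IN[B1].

Answer: {d, f}

Working:
Per-block solution:
  B0:   IN={a, f}   OUT={d, f}
  B1:   IN={d, f}   OUT={b, d, f}
  B2:   IN={b, d, f}   OUT={b, d, f}
  B3:   IN={b, d, f}   OUT={b, d}
  B4:   IN={b, d}   OUT={b, f}
  B5:   IN={b, f}   OUT={b, d, f}
  B6:   IN={b, d}   OUT={b, d}
  B7:   IN={b, d}   OUT={b, e}
  B8:   IN={b, e}   OUT={}
  B9:   IN={}   OUT={}

Merge at B1: OUT[B1] = IN[B2] ⊔ IN[B9] = {b, d, f}
Applying B1's transfer function to that OUT value gives IN[B1] (row B1 above).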